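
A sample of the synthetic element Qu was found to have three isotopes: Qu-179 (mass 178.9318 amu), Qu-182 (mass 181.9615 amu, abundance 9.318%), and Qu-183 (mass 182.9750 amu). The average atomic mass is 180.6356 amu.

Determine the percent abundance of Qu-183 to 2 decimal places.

35.16%

The remaining 90.682% is split between Qu-179 (fraction x) and Qu-183 (fraction 0.90682 − x).
Substituting: 178.9318x + 182.9750(0.90682 − x) = 163.68042743
(178.9318 − 182.9750)x = -2.24496207  ⇒  x = 0.55524, y = 0.35158
Qu-179: 55.52%, Qu-183: 35.16%.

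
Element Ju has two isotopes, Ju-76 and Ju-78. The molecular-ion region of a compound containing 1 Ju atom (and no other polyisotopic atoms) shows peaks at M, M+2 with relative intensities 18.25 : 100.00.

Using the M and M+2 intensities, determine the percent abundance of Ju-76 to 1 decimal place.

If p is the fraction of Ju that is Ju-76, then I(M+2)/I(M) = [C(1,1)·p^0·(1−p)] / p^1 = 1·(1−p)/p = 100.00/18.25 = 5.4795
(1−p)/p = 5.4795/1 = 5.4795  ⇒  p = 1/(1 + 5.4795) = 0.1543
Ju-76: 15.4%, Ju-78: 84.6%.

15.4%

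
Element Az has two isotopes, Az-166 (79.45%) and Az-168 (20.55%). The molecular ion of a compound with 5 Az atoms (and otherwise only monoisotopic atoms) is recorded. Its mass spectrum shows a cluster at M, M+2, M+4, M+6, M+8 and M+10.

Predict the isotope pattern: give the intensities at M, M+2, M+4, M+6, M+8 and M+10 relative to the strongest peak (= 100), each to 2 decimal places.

77.32 : 100.00 : 51.73 : 13.38 : 1.73 : 0.09

The 5 Az atoms are independent, so intensities follow the terms of (0.7945 + 0.2055)^5.
P(M) = 0.7945^5 = 0.316570
P(M+2) = 5 × 0.7945^4 × 0.2055^1 = 0.409409
P(M+4) = 10 × 0.7945^3 × 0.2055^2 = 0.211790
P(M+6) = 10 × 0.7945^2 × 0.2055^3 = 0.054780
P(M+8) = 5 × 0.7945^1 × 0.2055^4 = 0.007085
P(M+10) = 0.2055^5 = 0.000366
The M+2 peak is largest (0.409409); scaling to 100 gives 77.32 : 100.00 : 51.73 : 13.38 : 1.73 : 0.09.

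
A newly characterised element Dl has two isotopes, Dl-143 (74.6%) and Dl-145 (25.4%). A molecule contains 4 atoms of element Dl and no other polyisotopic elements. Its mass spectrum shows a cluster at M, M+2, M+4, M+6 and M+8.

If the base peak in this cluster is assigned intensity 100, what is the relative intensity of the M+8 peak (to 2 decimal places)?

Term probabilities: M 0.3097, M+2 0.4218, M+4 0.2154, M+6 0.0489, M+8 0.0042. Base peak = M+2.
P(M+2) = C(4,1) × 0.746^3 × 0.254^1 = 4 × 0.41516094 × 0.2540 = 0.421804 (base)
P(M+8) = C(4,4) × 0.746^0 × 0.254^4 = 1 × 1.0000 × 0.00416231 = 0.004162
Relative intensity = 0.004162 / 0.421804 × 100 = 0.99

0.99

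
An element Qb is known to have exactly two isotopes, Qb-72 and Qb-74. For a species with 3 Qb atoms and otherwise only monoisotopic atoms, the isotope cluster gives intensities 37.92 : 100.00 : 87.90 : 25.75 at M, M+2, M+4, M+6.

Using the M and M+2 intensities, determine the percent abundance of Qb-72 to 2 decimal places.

If p is the fraction of Qb that is Qb-72, then I(M+2)/I(M) = [C(3,1)·p^2·(1−p)] / p^3 = 3·(1−p)/p = 100.00/37.92 = 2.6371
(1−p)/p = 2.6371/3 = 0.8790  ⇒  p = 1/(1 + 0.8790) = 0.5322
Qb-72: 53.22%, Qb-74: 46.78%.

53.22%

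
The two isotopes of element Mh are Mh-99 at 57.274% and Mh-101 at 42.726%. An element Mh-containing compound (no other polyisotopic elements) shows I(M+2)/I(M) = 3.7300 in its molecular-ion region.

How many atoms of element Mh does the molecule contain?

5

The M+2/M ratio from n Mh atoms is n · q/p = n · 0.42726/0.57274.
n = 3.7300 × 0.57274/0.42726 = 5.00 ≈ 5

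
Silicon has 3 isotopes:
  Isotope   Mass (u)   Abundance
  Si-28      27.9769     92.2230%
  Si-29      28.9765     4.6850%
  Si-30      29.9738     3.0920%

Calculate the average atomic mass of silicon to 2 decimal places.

28.09 u

Weight each isotope mass by its fractional abundance: 0.922230 × 27.9769 + 0.046850 × 28.9765 + 0.030920 × 29.9738
= 25.80114 + 1.35755 + 0.92679 = 28.08548 u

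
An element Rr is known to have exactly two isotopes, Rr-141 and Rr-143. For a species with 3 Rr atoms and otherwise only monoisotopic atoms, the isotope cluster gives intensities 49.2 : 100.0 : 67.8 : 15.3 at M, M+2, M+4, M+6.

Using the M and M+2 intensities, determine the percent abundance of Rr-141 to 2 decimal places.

59.61%

Write p for the Rr-141 fraction. I(M+2)/I(M) = [C(3,1)·p^2·(1−p)] / p^3 = 3·(1−p)/p = 100.0/49.2 = 2.0325
(1−p)/p = 2.0325/3 = 0.6775  ⇒  p = 1/(1 + 0.6775) = 0.5961
Rr-141: 59.61%, Rr-143: 40.39%.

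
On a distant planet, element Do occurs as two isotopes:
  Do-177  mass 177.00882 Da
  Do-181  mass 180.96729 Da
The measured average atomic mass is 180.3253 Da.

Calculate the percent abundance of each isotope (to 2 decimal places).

With x = fraction of Do-177 (so Do-181 is 1 − x):
177.00882·x + 180.96729·(1 − x) = 180.3253
(177.00882 − 180.96729)·x = 180.3253 − 180.96729
x = -0.64199 / -3.95847 = 0.16218 → 16.22% Do-177, 83.78% Do-181.

Do-177: 16.22%, Do-181: 83.78%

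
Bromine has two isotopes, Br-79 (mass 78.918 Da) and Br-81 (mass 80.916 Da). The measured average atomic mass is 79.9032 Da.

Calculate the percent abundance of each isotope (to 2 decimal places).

With x = fraction of Br-79 (so Br-81 is 1 − x):
78.918·x + 80.916·(1 − x) = 79.9032
(78.918 − 80.916)·x = 79.9032 − 80.916
x = -1.0128 / -1.998 = 0.50691 → 50.69% Br-79, 49.31% Br-81.

Br-79: 50.69%, Br-81: 49.31%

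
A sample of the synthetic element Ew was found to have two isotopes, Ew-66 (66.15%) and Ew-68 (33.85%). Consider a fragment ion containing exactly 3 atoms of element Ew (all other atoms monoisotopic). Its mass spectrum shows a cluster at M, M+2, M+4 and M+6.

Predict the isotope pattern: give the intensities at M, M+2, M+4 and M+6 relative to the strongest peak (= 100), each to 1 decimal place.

Each Ew atom is independently Ew-66 (p = 0.6615) or Ew-68 (q = 0.3385); the cluster is the binomial expansion (p + q)^3.
P(M) = 0.6615^3 = 0.289461
P(M+2) = 3 × 0.6615^2 × 0.3385^1 = 0.444365
P(M+4) = 3 × 0.6615^1 × 0.3385^2 = 0.227388
P(M+6) = 0.3385^3 = 0.038786
The M+2 peak is largest (0.444365); scaling to 100 gives 65.1 : 100.0 : 51.2 : 8.7.

65.1 : 100.0 : 51.2 : 8.7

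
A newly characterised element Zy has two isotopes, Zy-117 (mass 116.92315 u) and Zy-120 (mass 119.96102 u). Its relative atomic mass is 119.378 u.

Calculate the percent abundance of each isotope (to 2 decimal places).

Zy-117: 19.19%, Zy-120: 80.81%

Writing the weighted mean with unknown fraction x of Zy-117:
116.92315·x + 119.96102·(1 − x) = 119.378
(116.92315 − 119.96102)·x = 119.378 − 119.96102
x = -0.58302 / -3.03787 = 0.19192 → 19.19% Zy-117, 80.81% Zy-120.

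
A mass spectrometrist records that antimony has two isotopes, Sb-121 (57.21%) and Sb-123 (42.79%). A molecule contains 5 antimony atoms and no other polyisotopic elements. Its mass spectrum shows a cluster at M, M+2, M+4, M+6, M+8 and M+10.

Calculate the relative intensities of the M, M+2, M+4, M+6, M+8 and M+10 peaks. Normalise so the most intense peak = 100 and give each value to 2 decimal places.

Each Sb atom is independently Sb-121 (p = 0.5721) or Sb-123 (q = 0.4279); the cluster is the binomial expansion (p + q)^5.
P(M) = 0.5721^5 = 0.061286
P(M+2) = 5 × 0.5721^4 × 0.4279^1 = 0.229192
P(M+4) = 10 × 0.5721^3 × 0.4279^2 = 0.342847
P(M+6) = 10 × 0.5721^2 × 0.4279^3 = 0.256431
P(M+8) = 5 × 0.5721^1 × 0.4279^4 = 0.095898
P(M+10) = 0.4279^5 = 0.014345
The M+4 peak is largest (0.342847); scaling to 100 gives 17.88 : 66.85 : 100.00 : 74.79 : 27.97 : 4.18.

17.88 : 66.85 : 100.00 : 74.79 : 27.97 : 4.18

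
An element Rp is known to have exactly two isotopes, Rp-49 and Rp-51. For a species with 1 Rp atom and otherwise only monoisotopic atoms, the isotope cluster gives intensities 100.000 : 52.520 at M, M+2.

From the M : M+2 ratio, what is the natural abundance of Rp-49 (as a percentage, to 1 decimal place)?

65.6%

Write p for the Rp-49 fraction. I(M+2)/I(M) = [C(1,1)·p^0·(1−p)] / p^1 = 1·(1−p)/p = 52.520/100.000 = 0.5252
(1−p)/p = 0.5252/1 = 0.5252  ⇒  p = 1/(1 + 0.5252) = 0.6557
Rp-49: 65.6%, Rp-51: 34.4%.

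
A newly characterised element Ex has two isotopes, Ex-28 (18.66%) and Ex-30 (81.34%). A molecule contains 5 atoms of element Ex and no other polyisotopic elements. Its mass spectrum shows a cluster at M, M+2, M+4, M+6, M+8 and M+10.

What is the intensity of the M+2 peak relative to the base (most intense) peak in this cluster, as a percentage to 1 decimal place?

1.2%

Term probabilities: M 0.0002, M+2 0.0049, M+4 0.0430, M+6 0.1874, M+8 0.4084, M+10 0.3561. Base peak = M+8.
P(M+8) = C(5,4) × 0.1866^1 × 0.8134^4 = 5 × 0.1866 × 0.43774044 = 0.408412 (base)
P(M+2) = C(5,1) × 0.1866^4 × 0.8134^1 = 5 × 0.0012124 × 0.8134 = 0.004931
Relative intensity = 0.004931 / 0.408412 × 100 = 1.2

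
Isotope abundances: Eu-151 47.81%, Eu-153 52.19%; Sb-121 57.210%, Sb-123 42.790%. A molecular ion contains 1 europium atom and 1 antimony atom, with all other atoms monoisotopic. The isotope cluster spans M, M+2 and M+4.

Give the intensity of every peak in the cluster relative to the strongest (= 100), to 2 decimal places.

54.36 : 100.00 : 44.38

Europium pattern (n=1): 0.4781 : 0.5219
Antimony pattern (n=1): 0.5721 : 0.4279
Convolve the two distributions (both contribute in 2-u steps):
  M: 0.4781×0.5721 = 0.273521
  M+2: 0.4781×0.4279 + 0.5219×0.5721 = 0.503158
  M+4: 0.5219×0.4279 = 0.223321
Scale to base peak (0.503158) = 100: 54.36 : 100.00 : 44.38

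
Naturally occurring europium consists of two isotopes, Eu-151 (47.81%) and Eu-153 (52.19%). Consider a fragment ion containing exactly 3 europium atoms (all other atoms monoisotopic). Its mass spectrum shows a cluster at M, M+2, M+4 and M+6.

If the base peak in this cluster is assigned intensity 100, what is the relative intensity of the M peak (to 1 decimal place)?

28.0

Binomial terms of (0.4781 + 0.5219)^3: M 0.1093, M+2 0.3579, M+4 0.3907, M+6 0.1422 → M+4 is the base peak.
P(M+4) = C(3,2) × 0.4781^1 × 0.5219^2 = 3 × 0.4781 × 0.27237961 = 0.390674 (base)
P(M) = C(3,0) × 0.4781^3 × 0.5219^0 = 1 × 0.10928391 × 1.0000 = 0.109284
Relative intensity = 0.109284 / 0.390674 × 100 = 28.0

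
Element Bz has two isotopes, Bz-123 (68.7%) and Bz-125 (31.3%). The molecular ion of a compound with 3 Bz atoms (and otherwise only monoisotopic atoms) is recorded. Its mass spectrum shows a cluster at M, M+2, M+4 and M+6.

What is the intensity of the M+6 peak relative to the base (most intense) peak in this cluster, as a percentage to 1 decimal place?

Term probabilities: M 0.3242, M+2 0.4432, M+4 0.2019, M+6 0.0307. Base peak = M+2.
P(M+2) = C(3,1) × 0.687^2 × 0.313^1 = 3 × 0.471969 × 0.3130 = 0.443179 (base)
P(M+6) = C(3,3) × 0.687^0 × 0.313^3 = 1 × 1.0000 × 0.0306643 = 0.030664
Relative intensity = 0.030664 / 0.443179 × 100 = 6.9

6.9%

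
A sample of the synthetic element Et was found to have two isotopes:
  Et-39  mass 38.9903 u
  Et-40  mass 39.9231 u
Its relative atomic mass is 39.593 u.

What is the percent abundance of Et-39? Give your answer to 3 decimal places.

Let x be the fractional abundance of Et-39; then Et-40 has abundance 1 − x.
38.9903·x + 39.9231·(1 − x) = 39.593
(38.9903 − 39.9231)·x = 39.593 − 39.9231
x = -0.3301 / -0.9328 = 0.35388 → 35.388% Et-39, 64.612% Et-40.

35.388%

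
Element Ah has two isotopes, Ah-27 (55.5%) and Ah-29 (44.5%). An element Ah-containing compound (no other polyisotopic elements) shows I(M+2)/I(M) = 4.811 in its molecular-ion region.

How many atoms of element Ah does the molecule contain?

For n independent Ah atoms, I(M+2)/I(M) = n · (abundance Ah-29) / (abundance Ah-27) = n · 0.445/0.555.
n = 4.811 × 0.555/0.445 = 6.00 ≈ 6

6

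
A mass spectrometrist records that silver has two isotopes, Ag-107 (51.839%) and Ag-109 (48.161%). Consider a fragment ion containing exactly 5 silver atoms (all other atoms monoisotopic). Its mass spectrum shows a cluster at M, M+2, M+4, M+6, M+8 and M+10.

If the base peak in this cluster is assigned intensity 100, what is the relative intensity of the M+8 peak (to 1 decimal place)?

43.2

Term probabilities: M 0.0374, M+2 0.1739, M+4 0.3231, M+6 0.3002, M+8 0.1394, M+10 0.0259. Base peak = M+4.
P(M+4) = C(5,2) × 0.51839^3 × 0.48161^2 = 10 × 0.13930601 × 0.23194819 = 0.323118 (base)
P(M+8) = C(5,4) × 0.51839^1 × 0.48161^4 = 5 × 0.51839 × 0.05379996 = 0.139447
Relative intensity = 0.139447 / 0.323118 × 100 = 43.2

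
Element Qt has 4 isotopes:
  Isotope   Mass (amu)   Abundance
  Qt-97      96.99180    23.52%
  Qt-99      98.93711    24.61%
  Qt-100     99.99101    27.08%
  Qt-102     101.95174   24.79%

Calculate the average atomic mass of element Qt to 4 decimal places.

The abundance-weighted mean is 0.2352 × 96.99180 + 0.2461 × 98.93711 + 0.2708 × 99.99101 + 0.2479 × 101.95174
= 22.812471 + 24.348423 + 27.077566 + 25.273836 = 99.512296 amu

99.5123 amu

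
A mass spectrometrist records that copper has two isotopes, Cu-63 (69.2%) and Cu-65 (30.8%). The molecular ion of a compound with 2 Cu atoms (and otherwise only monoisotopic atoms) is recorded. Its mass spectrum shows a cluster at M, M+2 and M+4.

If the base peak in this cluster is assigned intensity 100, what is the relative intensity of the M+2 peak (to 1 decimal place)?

89.0

Binomial terms of (0.692 + 0.308)^2: M 0.4789, M+2 0.4263, M+4 0.0949 → M is the base peak.
P(M) = C(2,0) × 0.692^2 × 0.308^0 = 1 × 0.478864 × 1.0000 = 0.478864 (base)
P(M+2) = C(2,1) × 0.692^1 × 0.308^1 = 2 × 0.6920 × 0.3080 = 0.426272
Relative intensity = 0.426272 / 0.478864 × 100 = 89.0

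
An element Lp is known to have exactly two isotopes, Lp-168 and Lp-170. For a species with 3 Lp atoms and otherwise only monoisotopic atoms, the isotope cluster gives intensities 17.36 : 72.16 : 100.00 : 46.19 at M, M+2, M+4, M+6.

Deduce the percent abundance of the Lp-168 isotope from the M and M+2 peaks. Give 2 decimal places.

41.92%

Let p = fractional abundance of Lp-168. I(M+2)/I(M) = [C(3,1)·p^2·(1−p)] / p^3 = 3·(1−p)/p = 72.16/17.36 = 4.1567
(1−p)/p = 4.1567/3 = 1.3856  ⇒  p = 1/(1 + 1.3856) = 0.4192
Lp-168: 41.92%, Lp-170: 58.08%.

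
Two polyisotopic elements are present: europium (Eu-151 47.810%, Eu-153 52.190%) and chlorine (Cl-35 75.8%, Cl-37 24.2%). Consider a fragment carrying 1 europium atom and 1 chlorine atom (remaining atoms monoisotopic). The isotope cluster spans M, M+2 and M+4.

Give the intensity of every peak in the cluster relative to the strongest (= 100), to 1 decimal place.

70.9 : 100.0 : 24.7

Europium pattern (n=1): 0.4781 : 0.5219
Chlorine pattern (n=1): 0.7580 : 0.2420
Convolve the two distributions (both contribute in 2-u steps):
  M: 0.4781×0.7580 = 0.362400
  M+2: 0.4781×0.2420 + 0.5219×0.7580 = 0.511300
  M+4: 0.5219×0.2420 = 0.126300
Scale to base peak (0.511300) = 100: 70.9 : 100.0 : 24.7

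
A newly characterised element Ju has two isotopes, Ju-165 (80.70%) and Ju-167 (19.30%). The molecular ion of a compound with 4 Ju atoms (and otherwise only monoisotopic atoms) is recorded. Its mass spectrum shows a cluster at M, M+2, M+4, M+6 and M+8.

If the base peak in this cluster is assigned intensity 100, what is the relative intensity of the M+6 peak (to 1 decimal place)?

5.5

Binomial terms of (0.8070 + 0.1930)^4: M 0.4241, M+2 0.4057, M+4 0.1456, M+6 0.0232, M+8 0.0014 → M is the base peak.
P(M) = C(4,0) × 0.8070^4 × 0.1930^0 = 1 × 0.42412526 × 1.0000 = 0.424125 (base)
P(M+6) = C(4,3) × 0.8070^1 × 0.1930^3 = 4 × 0.8070 × 0.00718906 = 0.023206
Relative intensity = 0.023206 / 0.424125 × 100 = 5.5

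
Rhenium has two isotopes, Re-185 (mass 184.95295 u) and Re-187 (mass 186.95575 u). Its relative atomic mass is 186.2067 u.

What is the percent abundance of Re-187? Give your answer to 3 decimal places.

62.600%

Let x be the fractional abundance of Re-185; then Re-187 has abundance 1 − x.
184.95295·x + 186.95575·(1 − x) = 186.2067
(184.95295 − 186.95575)·x = 186.2067 − 186.95575
x = -0.74905 / -2.00280 = 0.37400 → 37.400% Re-185, 62.600% Re-187.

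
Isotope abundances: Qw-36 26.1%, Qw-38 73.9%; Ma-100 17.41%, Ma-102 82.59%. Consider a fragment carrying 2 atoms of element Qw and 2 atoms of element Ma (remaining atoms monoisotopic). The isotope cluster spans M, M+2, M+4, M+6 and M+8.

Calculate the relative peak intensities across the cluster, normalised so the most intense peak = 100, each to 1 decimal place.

0.5 : 7.4 : 41.4 : 100.0 : 88.7

Element Qw pattern (n=2): 0.068121 : 0.385758 : 0.546121
Element Ma pattern (n=2): 0.03031081 : 0.28757838 : 0.68211081
Convolve the two distributions (both contribute in 2-u steps):
  M: 0.068121×0.03031081 = 0.002065
  M+2: 0.068121×0.28757838 + 0.385758×0.03031081 = 0.031283
  M+4: 0.068121×0.68211081 + 0.385758×0.28757838 + 0.546121×0.03031081 = 0.173955
  M+6: 0.385758×0.68211081 + 0.546121×0.28757838 = 0.420182
  M+8: 0.546121×0.68211081 = 0.372515
Scale to base peak (0.420182) = 100: 0.5 : 7.4 : 41.4 : 100.0 : 88.7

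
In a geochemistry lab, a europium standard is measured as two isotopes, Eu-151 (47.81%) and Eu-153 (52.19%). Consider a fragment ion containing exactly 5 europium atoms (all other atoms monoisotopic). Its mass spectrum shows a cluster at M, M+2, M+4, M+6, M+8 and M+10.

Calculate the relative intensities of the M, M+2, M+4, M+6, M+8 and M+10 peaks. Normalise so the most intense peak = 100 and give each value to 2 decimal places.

7.69 : 41.96 : 91.61 : 100.00 : 54.58 : 11.92

Each Eu atom is independently Eu-151 (p = 0.4781) or Eu-153 (q = 0.5219); the cluster is the binomial expansion (p + q)^5.
P(M) = 0.4781^5 = 0.024980
P(M+2) = 5 × 0.4781^4 × 0.5219^1 = 0.136343
P(M+4) = 10 × 0.4781^3 × 0.5219^2 = 0.297667
P(M+6) = 10 × 0.4781^2 × 0.5219^3 = 0.324937
P(M+8) = 5 × 0.4781^1 × 0.5219^4 = 0.177353
P(M+10) = 0.5219^5 = 0.038720
The M+6 peak is largest (0.324937); scaling to 100 gives 7.69 : 41.96 : 91.61 : 100.00 : 54.58 : 11.92.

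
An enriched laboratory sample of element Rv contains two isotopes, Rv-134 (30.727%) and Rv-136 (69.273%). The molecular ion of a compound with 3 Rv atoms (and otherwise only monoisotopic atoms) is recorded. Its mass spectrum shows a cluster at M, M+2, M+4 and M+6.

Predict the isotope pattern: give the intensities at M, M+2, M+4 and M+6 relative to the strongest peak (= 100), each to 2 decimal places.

Expanding (0.30727 + 0.69273)^3:
P(M) = 0.30727^3 = 0.029011
P(M+2) = 3 × 0.30727^2 × 0.69273^1 = 0.196212
P(M+4) = 3 × 0.30727^1 × 0.69273^2 = 0.442353
P(M+6) = 0.69273^3 = 0.332424
The M+4 peak is largest (0.442353); scaling to 100 gives 6.56 : 44.36 : 100.00 : 75.15.

6.56 : 44.36 : 100.00 : 75.15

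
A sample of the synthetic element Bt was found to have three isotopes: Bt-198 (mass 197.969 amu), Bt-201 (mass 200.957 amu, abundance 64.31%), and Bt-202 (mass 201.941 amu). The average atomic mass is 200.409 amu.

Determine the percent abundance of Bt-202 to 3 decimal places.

The remaining 35.69% is split between Bt-198 (fraction x) and Bt-202 (fraction 0.3569 − x).
Substituting: 197.969x + 201.941(0.3569 − x) = 71.1735533
(197.969 − 201.941)x = -0.8991896  ⇒  x = 0.22638, y = 0.13052
Bt-198: 22.638%, Bt-202: 13.052%.

13.052%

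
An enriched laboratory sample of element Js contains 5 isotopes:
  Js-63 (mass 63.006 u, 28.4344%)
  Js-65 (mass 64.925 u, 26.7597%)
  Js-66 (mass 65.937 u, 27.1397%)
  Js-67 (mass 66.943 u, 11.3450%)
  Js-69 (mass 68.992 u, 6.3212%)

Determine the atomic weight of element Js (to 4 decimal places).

65.1400 u

Ar = Σ fᵢ·mᵢ = 0.284344 × 63.006 + 0.267597 × 64.925 + 0.271397 × 65.937 + 0.113450 × 66.943 + 0.063212 × 68.992
= 17.91538 + 17.37374 + 17.89510 + 7.59468 + 4.36112 = 65.14002 u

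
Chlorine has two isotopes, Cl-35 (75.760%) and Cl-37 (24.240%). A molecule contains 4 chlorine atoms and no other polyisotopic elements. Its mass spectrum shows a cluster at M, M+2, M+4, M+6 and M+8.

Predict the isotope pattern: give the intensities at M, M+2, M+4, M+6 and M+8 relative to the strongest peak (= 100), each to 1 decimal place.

The 4 Cl atoms are independent, so intensities follow the terms of (0.75760 + 0.24240)^4.
P(M) = 0.75760^4 = 0.329428
P(M+2) = 4 × 0.75760^3 × 0.24240^1 = 0.421612
P(M+4) = 6 × 0.75760^2 × 0.24240^2 = 0.202347
P(M+6) = 4 × 0.75760^1 × 0.24240^3 = 0.043162
P(M+8) = 0.24240^4 = 0.003452
The M+2 peak is largest (0.421612); scaling to 100 gives 78.1 : 100.0 : 48.0 : 10.2 : 0.8.

78.1 : 100.0 : 48.0 : 10.2 : 0.8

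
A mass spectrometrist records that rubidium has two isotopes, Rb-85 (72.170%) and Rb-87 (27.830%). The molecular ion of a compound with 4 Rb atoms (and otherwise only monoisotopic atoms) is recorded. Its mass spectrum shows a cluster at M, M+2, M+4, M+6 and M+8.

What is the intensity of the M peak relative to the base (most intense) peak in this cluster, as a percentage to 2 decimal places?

64.83%

Binomial terms of (0.72170 + 0.27830)^4: M 0.2713, M+2 0.4184, M+4 0.2420, M+6 0.0622, M+8 0.0060 → M+2 is the base peak.
P(M+2) = C(4,1) × 0.72170^3 × 0.27830^1 = 4 × 0.37589809 × 0.2783 = 0.418450 (base)
P(M) = C(4,0) × 0.72170^4 × 0.27830^0 = 1 × 0.27128565 × 1.0000 = 0.271286
Relative intensity = 0.271286 / 0.418450 × 100 = 64.83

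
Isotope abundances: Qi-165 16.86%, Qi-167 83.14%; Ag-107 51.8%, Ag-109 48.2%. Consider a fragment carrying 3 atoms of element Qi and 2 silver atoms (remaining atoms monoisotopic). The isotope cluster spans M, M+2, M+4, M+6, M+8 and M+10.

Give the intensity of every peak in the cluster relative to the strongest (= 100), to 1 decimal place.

Element Qi pattern (n=3): 0.00479262 : 0.07090003 : 0.34962209 : 0.57468526
Silver pattern (n=2): 0.268324 : 0.499352 : 0.232324
Convolve the two distributions (both contribute in 2-u steps):
  M: 0.00479262×0.268324 = 0.001286
  M+2: 0.00479262×0.499352 + 0.07090003×0.268324 = 0.021417
  M+4: 0.00479262×0.232324 + 0.07090003×0.499352 + 0.34962209×0.268324 = 0.130330
  M+6: 0.07090003×0.232324 + 0.34962209×0.499352 + 0.57468526×0.268324 = 0.345258
  M+8: 0.34962209×0.232324 + 0.57468526×0.499352 = 0.368196
  M+10: 0.57468526×0.232324 = 0.133513
Scale to base peak (0.368196) = 100: 0.3 : 5.8 : 35.4 : 93.8 : 100.0 : 36.3

0.3 : 5.8 : 35.4 : 93.8 : 100.0 : 36.3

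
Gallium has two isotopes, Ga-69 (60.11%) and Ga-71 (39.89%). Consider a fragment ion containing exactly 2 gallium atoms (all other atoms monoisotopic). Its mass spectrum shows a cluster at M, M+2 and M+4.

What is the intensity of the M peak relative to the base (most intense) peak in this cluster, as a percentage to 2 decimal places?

75.34%

Binomial terms of (0.6011 + 0.3989)^2: M 0.3613, M+2 0.4796, M+4 0.1591 → M+2 is the base peak.
P(M+2) = C(2,1) × 0.6011^1 × 0.3989^1 = 2 × 0.6011 × 0.3989 = 0.479558 (base)
P(M) = C(2,0) × 0.6011^2 × 0.3989^0 = 1 × 0.36132121 × 1.0000 = 0.361321
Relative intensity = 0.361321 / 0.479558 × 100 = 75.34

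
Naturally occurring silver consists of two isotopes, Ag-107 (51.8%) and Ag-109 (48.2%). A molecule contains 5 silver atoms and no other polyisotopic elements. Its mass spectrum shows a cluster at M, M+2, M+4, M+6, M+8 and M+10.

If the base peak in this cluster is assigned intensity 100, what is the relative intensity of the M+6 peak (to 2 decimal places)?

93.05

(0.518 + 0.482)^5 gives M 0.0373, M+2 0.1735, M+4 0.3229, M+6 0.3005, M+8 0.1398, M+10 0.0260; the largest is M+4.
P(M+4) = C(5,2) × 0.518^3 × 0.482^2 = 10 × 0.13899183 × 0.232324 = 0.322911 (base)
P(M+6) = C(5,3) × 0.518^2 × 0.482^3 = 10 × 0.268324 × 0.11198017 = 0.300470
Relative intensity = 0.300470 / 0.322911 × 100 = 93.05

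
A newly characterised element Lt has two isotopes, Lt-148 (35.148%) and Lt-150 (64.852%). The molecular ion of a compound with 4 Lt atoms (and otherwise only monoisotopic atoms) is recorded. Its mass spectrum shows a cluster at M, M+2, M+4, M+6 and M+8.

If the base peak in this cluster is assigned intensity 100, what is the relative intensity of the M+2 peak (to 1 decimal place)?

Binomial terms of (0.35148 + 0.64852)^4: M 0.0153, M+2 0.1126, M+4 0.3117, M+6 0.3835, M+8 0.1769 → M+6 is the base peak.
P(M+6) = C(4,3) × 0.35148^1 × 0.64852^3 = 4 × 0.35148 × 0.27275337 = 0.383469 (base)
P(M+2) = C(4,1) × 0.35148^3 × 0.64852^1 = 4 × 0.0434212 × 0.64852 = 0.112638
Relative intensity = 0.112638 / 0.383469 × 100 = 29.4

29.4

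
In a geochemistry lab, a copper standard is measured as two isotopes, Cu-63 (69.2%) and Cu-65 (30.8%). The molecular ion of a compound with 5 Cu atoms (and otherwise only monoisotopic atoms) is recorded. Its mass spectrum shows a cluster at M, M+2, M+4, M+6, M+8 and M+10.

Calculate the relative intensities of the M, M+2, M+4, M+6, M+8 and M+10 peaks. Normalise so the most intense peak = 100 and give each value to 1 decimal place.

44.9 : 100.0 : 89.0 : 39.6 : 8.8 : 0.8

Expanding (0.692 + 0.308)^5:
P(M) = 0.692^5 = 0.158683
P(M+2) = 5 × 0.692^4 × 0.308^1 = 0.353139
P(M+4) = 10 × 0.692^3 × 0.308^2 = 0.314355
P(M+6) = 10 × 0.692^2 × 0.308^3 = 0.139915
P(M+8) = 5 × 0.692^1 × 0.308^4 = 0.031137
P(M+10) = 0.308^5 = 0.002772
The M+2 peak is largest (0.353139); scaling to 100 gives 44.9 : 100.0 : 89.0 : 39.6 : 8.8 : 0.8.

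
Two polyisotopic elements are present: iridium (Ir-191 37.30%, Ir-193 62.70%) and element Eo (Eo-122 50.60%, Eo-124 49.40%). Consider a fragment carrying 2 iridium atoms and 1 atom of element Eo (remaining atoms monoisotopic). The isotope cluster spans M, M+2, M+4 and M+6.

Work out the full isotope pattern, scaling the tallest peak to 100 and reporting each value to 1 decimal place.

Iridium pattern (n=2): 0.139129 : 0.467742 : 0.393129
Element Eo pattern (n=1): 0.5060 : 0.4940
Convolve the two distributions (both contribute in 2-u steps):
  M: 0.139129×0.5060 = 0.070399
  M+2: 0.139129×0.4940 + 0.467742×0.5060 = 0.305407
  M+4: 0.467742×0.4940 + 0.393129×0.5060 = 0.429988
  M+6: 0.393129×0.4940 = 0.194206
Scale to base peak (0.429988) = 100: 16.4 : 71.0 : 100.0 : 45.2

16.4 : 71.0 : 100.0 : 45.2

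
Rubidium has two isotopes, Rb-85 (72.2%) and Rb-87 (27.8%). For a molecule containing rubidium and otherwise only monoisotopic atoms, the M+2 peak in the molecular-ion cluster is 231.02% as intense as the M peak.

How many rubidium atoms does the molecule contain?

For n independent Rb atoms, I(M+2)/I(M) = n · (abundance Rb-87) / (abundance Rb-85) = n · 0.278/0.722.
n = 2.3102 × 0.722/0.278 = 6.00 ≈ 6

6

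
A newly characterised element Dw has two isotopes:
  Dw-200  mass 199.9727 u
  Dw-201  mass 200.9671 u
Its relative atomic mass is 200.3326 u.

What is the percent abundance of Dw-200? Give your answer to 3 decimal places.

Writing the weighted mean with unknown fraction x of Dw-200:
199.9727·x + 200.9671·(1 − x) = 200.3326
(199.9727 − 200.9671)·x = 200.3326 − 200.9671
x = -0.6345 / -0.9944 = 0.63807 → 63.807% Dw-200, 36.193% Dw-201.

63.807%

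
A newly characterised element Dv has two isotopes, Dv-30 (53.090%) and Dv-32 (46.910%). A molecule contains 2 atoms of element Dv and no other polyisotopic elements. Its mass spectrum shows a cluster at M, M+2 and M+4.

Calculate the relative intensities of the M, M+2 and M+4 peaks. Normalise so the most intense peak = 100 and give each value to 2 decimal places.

Each Dv atom is independently Dv-30 (p = 0.53090) or Dv-32 (q = 0.46910); the cluster is the binomial expansion (p + q)^2.
P(M) = 0.53090^2 = 0.281855
P(M+2) = 2 × 0.53090^1 × 0.46910^1 = 0.498090
P(M+4) = 0.46910^2 = 0.220055
The M+2 peak is largest (0.498090); scaling to 100 gives 56.59 : 100.00 : 44.18.

56.59 : 100.00 : 44.18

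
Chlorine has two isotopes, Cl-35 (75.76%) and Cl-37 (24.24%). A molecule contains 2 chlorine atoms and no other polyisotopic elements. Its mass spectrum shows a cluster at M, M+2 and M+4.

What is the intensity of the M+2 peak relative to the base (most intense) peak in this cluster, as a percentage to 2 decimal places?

63.99%

Term probabilities: M 0.5740, M+2 0.3673, M+4 0.0588. Base peak = M.
P(M) = C(2,0) × 0.7576^2 × 0.2424^0 = 1 × 0.57395776 × 1.0000 = 0.573958 (base)
P(M+2) = C(2,1) × 0.7576^1 × 0.2424^1 = 2 × 0.7576 × 0.2424 = 0.367284
Relative intensity = 0.367284 / 0.573958 × 100 = 63.99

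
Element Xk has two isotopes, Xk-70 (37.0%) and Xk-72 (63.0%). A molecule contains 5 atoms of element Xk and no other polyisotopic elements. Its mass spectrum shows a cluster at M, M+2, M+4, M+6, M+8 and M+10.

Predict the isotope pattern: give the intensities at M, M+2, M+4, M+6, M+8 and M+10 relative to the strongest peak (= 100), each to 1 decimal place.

2.0 : 17.2 : 58.7 : 100.0 : 85.1 : 29.0

The 5 Xk atoms are independent, so intensities follow the terms of (0.370 + 0.630)^5.
P(M) = 0.370^5 = 0.006934
P(M+2) = 5 × 0.370^4 × 0.630^1 = 0.059036
P(M+4) = 10 × 0.370^3 × 0.630^2 = 0.201042
P(M+6) = 10 × 0.370^2 × 0.630^3 = 0.342314
P(M+8) = 5 × 0.370^1 × 0.630^4 = 0.291430
P(M+10) = 0.630^5 = 0.099244
The M+6 peak is largest (0.342314); scaling to 100 gives 2.0 : 17.2 : 58.7 : 100.0 : 85.1 : 29.0.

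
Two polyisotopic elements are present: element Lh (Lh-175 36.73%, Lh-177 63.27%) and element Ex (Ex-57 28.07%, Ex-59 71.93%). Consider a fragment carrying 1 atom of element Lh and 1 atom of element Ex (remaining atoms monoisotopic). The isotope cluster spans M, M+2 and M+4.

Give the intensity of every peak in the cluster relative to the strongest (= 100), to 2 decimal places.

Element Lh pattern (n=1): 0.3673 : 0.6327
Element Ex pattern (n=1): 0.2807 : 0.7193
Convolve the two distributions (both contribute in 2-u steps):
  M: 0.3673×0.2807 = 0.103101
  M+2: 0.3673×0.7193 + 0.6327×0.2807 = 0.441798
  M+4: 0.6327×0.7193 = 0.455101
Scale to base peak (0.455101) = 100: 22.65 : 97.08 : 100.00

22.65 : 97.08 : 100.00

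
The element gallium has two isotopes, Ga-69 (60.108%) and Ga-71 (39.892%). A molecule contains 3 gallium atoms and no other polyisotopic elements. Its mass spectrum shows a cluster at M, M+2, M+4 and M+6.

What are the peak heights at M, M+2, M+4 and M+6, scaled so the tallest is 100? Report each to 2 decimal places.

The 3 Ga atoms are independent, so intensities follow the terms of (0.60108 + 0.39892)^3.
P(M) = 0.60108^3 = 0.217169
P(M+2) = 3 × 0.60108^2 × 0.39892^1 = 0.432386
P(M+4) = 3 × 0.60108^1 × 0.39892^2 = 0.286963
P(M+6) = 0.39892^3 = 0.063483
The M+2 peak is largest (0.432386); scaling to 100 gives 50.23 : 100.00 : 66.37 : 14.68.

50.23 : 100.00 : 66.37 : 14.68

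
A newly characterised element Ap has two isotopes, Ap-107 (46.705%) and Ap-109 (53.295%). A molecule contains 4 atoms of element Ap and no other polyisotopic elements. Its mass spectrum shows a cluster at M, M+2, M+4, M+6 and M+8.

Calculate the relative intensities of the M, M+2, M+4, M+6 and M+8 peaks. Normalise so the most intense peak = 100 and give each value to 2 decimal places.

12.80 : 58.42 : 100.00 : 76.07 : 21.70

The 4 Ap atoms are independent, so intensities follow the terms of (0.46705 + 0.53295)^4.
P(M) = 0.46705^4 = 0.047583
P(M+2) = 4 × 0.46705^3 × 0.53295^1 = 0.217188
P(M+4) = 6 × 0.46705^2 × 0.53295^2 = 0.371750
P(M+6) = 4 × 0.46705^1 × 0.53295^3 = 0.282802
P(M+8) = 0.53295^4 = 0.080676
The M+4 peak is largest (0.371750); scaling to 100 gives 12.80 : 58.42 : 100.00 : 76.07 : 21.70.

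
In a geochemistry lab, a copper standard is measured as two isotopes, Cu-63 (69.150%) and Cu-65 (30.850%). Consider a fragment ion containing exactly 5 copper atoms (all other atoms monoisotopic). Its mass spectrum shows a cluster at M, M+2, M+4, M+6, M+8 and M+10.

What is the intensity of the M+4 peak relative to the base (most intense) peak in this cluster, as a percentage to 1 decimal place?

Binomial terms of (0.69150 + 0.30850)^5: M 0.1581, M+2 0.3527, M+4 0.3147, M+6 0.1404, M+8 0.0313, M+10 0.0028 → M+2 is the base peak.
P(M+2) = C(5,1) × 0.69150^4 × 0.30850^1 = 5 × 0.2286487 × 0.3085 = 0.352691 (base)
P(M+4) = C(5,2) × 0.69150^3 × 0.30850^2 = 10 × 0.33065611 × 0.09517225 = 0.314693
Relative intensity = 0.314693 / 0.352691 × 100 = 89.2

89.2%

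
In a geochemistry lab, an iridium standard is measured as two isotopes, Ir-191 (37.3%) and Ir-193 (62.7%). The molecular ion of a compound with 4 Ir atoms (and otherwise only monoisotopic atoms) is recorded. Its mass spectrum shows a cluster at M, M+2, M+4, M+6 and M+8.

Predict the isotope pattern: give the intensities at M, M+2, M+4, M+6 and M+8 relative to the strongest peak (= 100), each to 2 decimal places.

Each Ir atom is independently Ir-191 (p = 0.373) or Ir-193 (q = 0.627); the cluster is the binomial expansion (p + q)^4.
P(M) = 0.373^4 = 0.019357
P(M+2) = 4 × 0.373^3 × 0.627^1 = 0.130153
P(M+4) = 6 × 0.373^2 × 0.627^2 = 0.328174
P(M+6) = 4 × 0.373^1 × 0.627^3 = 0.367766
P(M+8) = 0.627^4 = 0.154550
The M+6 peak is largest (0.367766); scaling to 100 gives 5.26 : 35.39 : 89.23 : 100.00 : 42.02.

5.26 : 35.39 : 89.23 : 100.00 : 42.02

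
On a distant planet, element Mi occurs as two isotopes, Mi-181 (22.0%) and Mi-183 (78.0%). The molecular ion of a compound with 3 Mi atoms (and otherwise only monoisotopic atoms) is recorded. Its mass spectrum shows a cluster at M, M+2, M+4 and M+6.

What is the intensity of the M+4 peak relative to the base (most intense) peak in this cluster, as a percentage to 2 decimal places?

Binomial terms of (0.220 + 0.780)^3: M 0.0106, M+2 0.1133, M+4 0.4015, M+6 0.4746 → M+6 is the base peak.
P(M+6) = C(3,3) × 0.220^0 × 0.780^3 = 1 × 1.0000 × 0.474552 = 0.474552 (base)
P(M+4) = C(3,2) × 0.220^1 × 0.780^2 = 3 × 0.2200 × 0.6084 = 0.401544
Relative intensity = 0.401544 / 0.474552 × 100 = 84.62

84.62%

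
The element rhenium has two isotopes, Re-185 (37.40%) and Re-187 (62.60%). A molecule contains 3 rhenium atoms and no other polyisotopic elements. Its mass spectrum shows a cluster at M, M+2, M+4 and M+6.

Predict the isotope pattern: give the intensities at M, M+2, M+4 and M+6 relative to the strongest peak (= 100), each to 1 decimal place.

Expanding (0.3740 + 0.6260)^3:
P(M) = 0.3740^3 = 0.052314
P(M+2) = 3 × 0.3740^2 × 0.6260^1 = 0.262687
P(M+4) = 3 × 0.3740^1 × 0.6260^2 = 0.439685
P(M+6) = 0.6260^3 = 0.245314
The M+4 peak is largest (0.439685); scaling to 100 gives 11.9 : 59.7 : 100.0 : 55.8.

11.9 : 59.7 : 100.0 : 55.8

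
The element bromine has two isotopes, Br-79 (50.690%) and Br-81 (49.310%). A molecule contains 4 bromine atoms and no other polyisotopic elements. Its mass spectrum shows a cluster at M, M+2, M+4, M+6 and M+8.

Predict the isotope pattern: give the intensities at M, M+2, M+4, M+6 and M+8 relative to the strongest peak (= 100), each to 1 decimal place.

17.6 : 68.5 : 100.0 : 64.9 : 15.8

The 4 Br atoms are independent, so intensities follow the terms of (0.50690 + 0.49310)^4.
P(M) = 0.50690^4 = 0.066022
P(M+2) = 4 × 0.50690^3 × 0.49310^1 = 0.256899
P(M+4) = 6 × 0.50690^2 × 0.49310^2 = 0.374857
P(M+6) = 4 × 0.50690^1 × 0.49310^3 = 0.243101
P(M+8) = 0.49310^4 = 0.059121
The M+4 peak is largest (0.374857); scaling to 100 gives 17.6 : 68.5 : 100.0 : 64.9 : 15.8.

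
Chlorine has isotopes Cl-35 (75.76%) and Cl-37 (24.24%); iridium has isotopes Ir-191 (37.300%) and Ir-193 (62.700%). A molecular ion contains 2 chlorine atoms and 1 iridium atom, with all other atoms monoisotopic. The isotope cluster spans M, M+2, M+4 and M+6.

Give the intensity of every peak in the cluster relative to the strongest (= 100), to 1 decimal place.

Chlorine pattern (n=2): 0.57395776 : 0.36728448 : 0.05875776
Iridium pattern (n=1): 0.3730 : 0.6270
Convolve the two distributions (both contribute in 2-u steps):
  M: 0.57395776×0.3730 = 0.214086
  M+2: 0.57395776×0.6270 + 0.36728448×0.3730 = 0.496869
  M+4: 0.36728448×0.6270 + 0.05875776×0.3730 = 0.252204
  M+6: 0.05875776×0.6270 = 0.036841
Scale to base peak (0.496869) = 100: 43.1 : 100.0 : 50.8 : 7.4

43.1 : 100.0 : 50.8 : 7.4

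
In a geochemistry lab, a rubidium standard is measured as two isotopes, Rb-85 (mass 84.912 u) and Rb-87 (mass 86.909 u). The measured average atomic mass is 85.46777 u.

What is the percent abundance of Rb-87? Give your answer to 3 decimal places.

Writing the weighted mean with unknown fraction x of Rb-85:
84.912·x + 86.909·(1 − x) = 85.46777
(84.912 − 86.909)·x = 85.46777 − 86.909
x = -1.44123 / -1.997 = 0.72170 → 72.170% Rb-85, 27.830% Rb-87.

27.830%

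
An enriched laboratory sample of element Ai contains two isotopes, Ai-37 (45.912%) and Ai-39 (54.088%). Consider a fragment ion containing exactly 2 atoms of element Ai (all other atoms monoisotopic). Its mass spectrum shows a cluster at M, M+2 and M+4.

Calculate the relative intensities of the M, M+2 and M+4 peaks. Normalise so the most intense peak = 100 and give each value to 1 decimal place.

42.4 : 100.0 : 58.9

Expanding (0.45912 + 0.54088)^2:
P(M) = 0.45912^2 = 0.210791
P(M+2) = 2 × 0.45912^1 × 0.54088^1 = 0.496658
P(M+4) = 0.54088^2 = 0.292551
The M+2 peak is largest (0.496658); scaling to 100 gives 42.4 : 100.0 : 58.9.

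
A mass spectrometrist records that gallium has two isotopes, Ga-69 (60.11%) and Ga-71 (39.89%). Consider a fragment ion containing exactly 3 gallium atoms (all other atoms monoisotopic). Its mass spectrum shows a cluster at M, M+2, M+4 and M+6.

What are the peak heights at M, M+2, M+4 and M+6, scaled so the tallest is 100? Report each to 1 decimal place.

Each Ga atom is independently Ga-69 (p = 0.6011) or Ga-71 (q = 0.3989); the cluster is the binomial expansion (p + q)^3.
P(M) = 0.6011^3 = 0.217190
P(M+2) = 3 × 0.6011^2 × 0.3989^1 = 0.432393
P(M+4) = 3 × 0.6011^1 × 0.3989^2 = 0.286943
P(M+6) = 0.3989^3 = 0.063473
The M+2 peak is largest (0.432393); scaling to 100 gives 50.2 : 100.0 : 66.4 : 14.7.

50.2 : 100.0 : 66.4 : 14.7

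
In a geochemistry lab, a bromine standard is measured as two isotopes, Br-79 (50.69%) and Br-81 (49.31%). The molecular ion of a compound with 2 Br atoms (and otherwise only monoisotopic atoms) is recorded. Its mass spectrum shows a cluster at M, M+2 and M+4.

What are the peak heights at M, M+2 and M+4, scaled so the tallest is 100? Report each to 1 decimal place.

Expanding (0.5069 + 0.4931)^2:
P(M) = 0.5069^2 = 0.256948
P(M+2) = 2 × 0.5069^1 × 0.4931^1 = 0.499905
P(M+4) = 0.4931^2 = 0.243148
The M+2 peak is largest (0.499905); scaling to 100 gives 51.4 : 100.0 : 48.6.

51.4 : 100.0 : 48.6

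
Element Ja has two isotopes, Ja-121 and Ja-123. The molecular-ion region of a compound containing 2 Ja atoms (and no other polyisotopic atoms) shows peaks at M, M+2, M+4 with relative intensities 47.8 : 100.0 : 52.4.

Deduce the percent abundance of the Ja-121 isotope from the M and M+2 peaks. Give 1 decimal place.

48.9%

Write p for the Ja-121 fraction. I(M+2)/I(M) = [C(2,1)·p^1·(1−p)] / p^2 = 2·(1−p)/p = 100.0/47.8 = 2.0921
(1−p)/p = 2.0921/2 = 1.0460  ⇒  p = 1/(1 + 1.0460) = 0.4888
Ja-121: 48.9%, Ja-123: 51.1%.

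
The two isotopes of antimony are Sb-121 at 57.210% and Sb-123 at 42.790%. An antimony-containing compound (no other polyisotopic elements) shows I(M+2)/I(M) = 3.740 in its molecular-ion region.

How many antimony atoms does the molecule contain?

5

The M+2/M ratio from n Sb atoms is n · q/p = n · 0.42790/0.57210.
n = 3.740 × 0.57210/0.42790 = 5.00 ≈ 5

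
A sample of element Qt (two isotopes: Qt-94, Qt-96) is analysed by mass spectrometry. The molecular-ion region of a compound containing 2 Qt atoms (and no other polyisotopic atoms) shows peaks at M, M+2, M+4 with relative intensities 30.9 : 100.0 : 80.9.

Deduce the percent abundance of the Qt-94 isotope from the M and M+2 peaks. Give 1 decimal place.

38.2%

Write p for the Qt-94 fraction. I(M+2)/I(M) = [C(2,1)·p^1·(1−p)] / p^2 = 2·(1−p)/p = 100.0/30.9 = 3.2362
(1−p)/p = 3.2362/2 = 1.6181  ⇒  p = 1/(1 + 1.6181) = 0.3820
Qt-94: 38.2%, Qt-96: 61.8%.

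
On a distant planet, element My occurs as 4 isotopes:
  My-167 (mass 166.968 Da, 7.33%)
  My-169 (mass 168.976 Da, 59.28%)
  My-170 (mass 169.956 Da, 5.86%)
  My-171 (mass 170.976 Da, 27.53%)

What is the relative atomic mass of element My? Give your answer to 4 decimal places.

Weight each isotope mass by its fractional abundance: 0.0733 × 166.968 + 0.5928 × 168.976 + 0.0586 × 169.956 + 0.2753 × 170.976
= 12.23875 + 100.16897 + 9.95942 + 47.06969 = 169.43683 Da

169.4368 Da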